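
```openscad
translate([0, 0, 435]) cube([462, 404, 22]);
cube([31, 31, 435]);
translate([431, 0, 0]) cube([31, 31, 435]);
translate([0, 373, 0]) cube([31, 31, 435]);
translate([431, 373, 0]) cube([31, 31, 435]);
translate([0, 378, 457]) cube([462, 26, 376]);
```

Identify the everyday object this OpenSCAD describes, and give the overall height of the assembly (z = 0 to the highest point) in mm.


A chair. The overall height is 833 mm.

A slab on four corner posts with a tall panel at the back — a chair. The seat slab sits at z = 435 with thickness 22, and the 376 mm backrest starts at the seat top, so the overall height is 435 + 22 + 376 = 833 mm.


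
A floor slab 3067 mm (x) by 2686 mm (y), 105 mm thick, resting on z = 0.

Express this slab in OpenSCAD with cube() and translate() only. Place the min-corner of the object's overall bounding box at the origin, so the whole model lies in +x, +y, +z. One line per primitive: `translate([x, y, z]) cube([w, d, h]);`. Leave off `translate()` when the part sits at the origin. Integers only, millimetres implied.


cube([3067, 2686, 105]);


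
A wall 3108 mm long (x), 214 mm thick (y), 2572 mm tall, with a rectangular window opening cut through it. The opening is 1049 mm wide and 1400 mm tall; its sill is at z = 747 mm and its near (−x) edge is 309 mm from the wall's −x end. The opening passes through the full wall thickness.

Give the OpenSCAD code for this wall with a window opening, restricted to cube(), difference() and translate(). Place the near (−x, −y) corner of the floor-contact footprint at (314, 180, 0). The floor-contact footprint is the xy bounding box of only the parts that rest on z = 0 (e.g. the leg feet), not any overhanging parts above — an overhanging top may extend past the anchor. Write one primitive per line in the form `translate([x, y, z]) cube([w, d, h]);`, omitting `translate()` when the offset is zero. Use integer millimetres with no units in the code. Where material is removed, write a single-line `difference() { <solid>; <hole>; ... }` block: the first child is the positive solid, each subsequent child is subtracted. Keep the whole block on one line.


difference() { translate([314, 180, 0]) cube([3108, 214, 2572]); translate([623, 180, 747]) cube([1049, 214, 1400]); }


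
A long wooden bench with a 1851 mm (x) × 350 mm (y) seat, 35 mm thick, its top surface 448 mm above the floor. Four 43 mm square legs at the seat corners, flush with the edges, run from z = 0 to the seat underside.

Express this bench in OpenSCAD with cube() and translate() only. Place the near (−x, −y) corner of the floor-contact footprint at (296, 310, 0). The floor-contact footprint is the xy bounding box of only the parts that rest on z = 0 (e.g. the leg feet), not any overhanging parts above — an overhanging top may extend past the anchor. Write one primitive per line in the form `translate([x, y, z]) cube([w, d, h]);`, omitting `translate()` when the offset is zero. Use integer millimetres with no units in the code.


translate([296, 310, 413]) cube([1851, 350, 35]);
translate([296, 310, 0]) cube([43, 43, 413]);
translate([296, 617, 0]) cube([43, 43, 413]);
translate([2104, 310, 0]) cube([43, 43, 413]);
translate([2104, 617, 0]) cube([43, 43, 413]);


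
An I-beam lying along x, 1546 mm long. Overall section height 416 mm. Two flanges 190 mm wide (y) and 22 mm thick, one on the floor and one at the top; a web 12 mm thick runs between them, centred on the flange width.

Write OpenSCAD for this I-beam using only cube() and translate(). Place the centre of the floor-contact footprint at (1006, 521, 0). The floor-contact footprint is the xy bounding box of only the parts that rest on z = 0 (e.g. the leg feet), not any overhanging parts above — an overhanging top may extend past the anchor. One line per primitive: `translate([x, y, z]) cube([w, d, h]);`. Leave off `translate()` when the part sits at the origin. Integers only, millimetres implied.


translate([233, 426, 0]) cube([1546, 190, 22]);
translate([233, 515, 22]) cube([1546, 12, 372]);
translate([233, 426, 394]) cube([1546, 190, 22]);


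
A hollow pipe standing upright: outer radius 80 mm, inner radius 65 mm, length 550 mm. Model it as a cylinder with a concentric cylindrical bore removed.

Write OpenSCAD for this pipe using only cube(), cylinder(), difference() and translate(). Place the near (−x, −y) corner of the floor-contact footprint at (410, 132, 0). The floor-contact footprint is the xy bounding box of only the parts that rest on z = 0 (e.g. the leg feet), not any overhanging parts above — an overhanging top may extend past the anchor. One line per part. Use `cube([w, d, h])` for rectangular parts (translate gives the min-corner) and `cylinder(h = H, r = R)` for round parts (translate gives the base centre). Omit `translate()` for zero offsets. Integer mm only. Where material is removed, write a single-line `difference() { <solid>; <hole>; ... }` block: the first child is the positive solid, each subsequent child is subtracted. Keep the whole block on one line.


difference() { translate([490, 212, 0]) cylinder(h = 550, r = 80); translate([490, 212, 0]) cylinder(h = 550, r = 65); }


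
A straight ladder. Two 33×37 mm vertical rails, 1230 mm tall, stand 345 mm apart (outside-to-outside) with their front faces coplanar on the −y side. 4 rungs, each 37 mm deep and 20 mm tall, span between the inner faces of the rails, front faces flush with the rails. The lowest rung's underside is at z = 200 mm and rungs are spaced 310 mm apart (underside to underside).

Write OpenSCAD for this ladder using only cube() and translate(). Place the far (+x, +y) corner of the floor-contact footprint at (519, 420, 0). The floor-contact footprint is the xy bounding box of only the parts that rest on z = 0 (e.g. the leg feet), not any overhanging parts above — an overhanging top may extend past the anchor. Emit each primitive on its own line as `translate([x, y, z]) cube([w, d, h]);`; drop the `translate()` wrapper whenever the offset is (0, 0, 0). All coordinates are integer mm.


translate([174, 383, 0]) cube([33, 37, 1230]);
translate([486, 383, 0]) cube([33, 37, 1230]);
translate([207, 383, 200]) cube([279, 37, 20]);
translate([207, 383, 510]) cube([279, 37, 20]);
translate([207, 383, 820]) cube([279, 37, 20]);
translate([207, 383, 1130]) cube([279, 37, 20]);


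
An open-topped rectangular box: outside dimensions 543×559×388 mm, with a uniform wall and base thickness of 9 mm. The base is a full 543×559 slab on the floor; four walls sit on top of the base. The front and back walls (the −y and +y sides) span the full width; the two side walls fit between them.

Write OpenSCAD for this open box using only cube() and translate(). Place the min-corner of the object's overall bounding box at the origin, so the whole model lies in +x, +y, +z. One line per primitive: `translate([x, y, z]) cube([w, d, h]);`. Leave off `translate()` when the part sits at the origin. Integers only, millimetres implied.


cube([543, 559, 9]);
translate([0, 0, 9]) cube([543, 9, 379]);
translate([0, 550, 9]) cube([543, 9, 379]);
translate([0, 9, 9]) cube([9, 541, 379]);
translate([534, 9, 9]) cube([9, 541, 379]);


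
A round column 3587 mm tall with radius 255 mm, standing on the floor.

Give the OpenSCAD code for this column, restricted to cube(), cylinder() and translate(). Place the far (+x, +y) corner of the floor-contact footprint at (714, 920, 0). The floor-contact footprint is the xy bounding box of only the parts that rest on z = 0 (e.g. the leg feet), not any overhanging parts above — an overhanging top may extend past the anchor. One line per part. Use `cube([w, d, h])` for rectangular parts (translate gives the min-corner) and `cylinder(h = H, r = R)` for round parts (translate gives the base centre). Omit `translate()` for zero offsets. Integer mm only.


translate([459, 665, 0]) cylinder(h = 3587, r = 255);


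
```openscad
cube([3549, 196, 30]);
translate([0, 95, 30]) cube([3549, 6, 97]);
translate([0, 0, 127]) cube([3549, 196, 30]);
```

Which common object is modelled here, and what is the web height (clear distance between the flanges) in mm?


An I-beam. The web height is 97 mm.

Two wide flanges with a thin centred web — an I-beam. Overall 157 mm minus two 30 mm flanges gives a web of 157 − 2·30 = 97 mm.


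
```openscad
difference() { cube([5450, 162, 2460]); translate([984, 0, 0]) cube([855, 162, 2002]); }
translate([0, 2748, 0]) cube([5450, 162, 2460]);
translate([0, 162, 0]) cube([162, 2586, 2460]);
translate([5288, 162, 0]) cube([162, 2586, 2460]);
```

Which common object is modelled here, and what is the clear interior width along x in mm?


A single room. The interior width is 5126 mm.

Four walls enclosing a rectangle with a door in the front wall — a room. Outside width 5450 minus two 162 mm walls gives 5126 mm.


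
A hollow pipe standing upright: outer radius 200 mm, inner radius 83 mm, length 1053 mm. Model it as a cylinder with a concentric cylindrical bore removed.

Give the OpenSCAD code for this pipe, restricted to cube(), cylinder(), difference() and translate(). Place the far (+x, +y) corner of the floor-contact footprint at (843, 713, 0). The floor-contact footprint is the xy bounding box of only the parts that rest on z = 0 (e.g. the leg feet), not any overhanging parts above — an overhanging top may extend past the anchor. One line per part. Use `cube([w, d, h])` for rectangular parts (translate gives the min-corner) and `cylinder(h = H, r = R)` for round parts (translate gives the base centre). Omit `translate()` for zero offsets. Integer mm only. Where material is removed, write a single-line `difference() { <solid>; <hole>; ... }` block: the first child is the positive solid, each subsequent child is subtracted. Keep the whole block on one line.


difference() { translate([643, 513, 0]) cylinder(h = 1053, r = 200); translate([643, 513, 0]) cylinder(h = 1053, r = 83); }


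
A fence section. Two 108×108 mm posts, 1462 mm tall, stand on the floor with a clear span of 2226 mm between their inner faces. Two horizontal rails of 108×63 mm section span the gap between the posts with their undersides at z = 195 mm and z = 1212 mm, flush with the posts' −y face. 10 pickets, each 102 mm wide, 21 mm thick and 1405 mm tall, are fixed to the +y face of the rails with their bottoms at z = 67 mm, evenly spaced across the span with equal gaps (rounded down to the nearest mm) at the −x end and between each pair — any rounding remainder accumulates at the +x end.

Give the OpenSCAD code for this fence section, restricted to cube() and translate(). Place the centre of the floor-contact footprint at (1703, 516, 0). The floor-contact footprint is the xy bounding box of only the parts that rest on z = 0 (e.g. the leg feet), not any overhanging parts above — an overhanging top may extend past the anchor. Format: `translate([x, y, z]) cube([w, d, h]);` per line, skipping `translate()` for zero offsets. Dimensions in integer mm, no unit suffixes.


translate([482, 462, 0]) cube([108, 108, 1462]);
translate([2816, 462, 0]) cube([108, 108, 1462]);
translate([590, 462, 195]) cube([2226, 108, 63]);
translate([590, 462, 1212]) cube([2226, 108, 63]);
translate([699, 570, 67]) cube([102, 21, 1405]);
translate([910, 570, 67]) cube([102, 21, 1405]);
translate([1121, 570, 67]) cube([102, 21, 1405]);
translate([1332, 570, 67]) cube([102, 21, 1405]);
translate([1543, 570, 67]) cube([102, 21, 1405]);
translate([1754, 570, 67]) cube([102, 21, 1405]);
translate([1965, 570, 67]) cube([102, 21, 1405]);
translate([2176, 570, 67]) cube([102, 21, 1405]);
translate([2387, 570, 67]) cube([102, 21, 1405]);
translate([2598, 570, 67]) cube([102, 21, 1405]);


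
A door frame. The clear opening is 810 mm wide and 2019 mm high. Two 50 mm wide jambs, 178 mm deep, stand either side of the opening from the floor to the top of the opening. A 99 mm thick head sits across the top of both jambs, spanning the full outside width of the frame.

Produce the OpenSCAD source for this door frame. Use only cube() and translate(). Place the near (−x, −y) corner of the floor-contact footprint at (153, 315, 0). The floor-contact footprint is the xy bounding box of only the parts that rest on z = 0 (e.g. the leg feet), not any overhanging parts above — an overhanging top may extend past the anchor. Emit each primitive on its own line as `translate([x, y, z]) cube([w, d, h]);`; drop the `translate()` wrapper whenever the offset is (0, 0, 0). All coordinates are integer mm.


translate([153, 315, 0]) cube([50, 178, 2019]);
translate([1013, 315, 0]) cube([50, 178, 2019]);
translate([153, 315, 2019]) cube([910, 178, 99]);


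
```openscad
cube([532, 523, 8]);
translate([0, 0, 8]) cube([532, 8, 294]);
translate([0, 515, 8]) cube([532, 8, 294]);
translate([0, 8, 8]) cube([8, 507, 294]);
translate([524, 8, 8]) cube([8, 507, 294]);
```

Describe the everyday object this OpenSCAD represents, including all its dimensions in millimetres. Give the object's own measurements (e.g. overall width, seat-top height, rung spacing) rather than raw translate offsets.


An open-topped rectangular box: outside dimensions 532×523×302 mm, with a uniform wall and base thickness of 8 mm. The base is a full 532×523 slab on the floor; four walls sit on top of the base. The front and back walls (the −y and +y sides) span the full width; the two side walls fit between them.


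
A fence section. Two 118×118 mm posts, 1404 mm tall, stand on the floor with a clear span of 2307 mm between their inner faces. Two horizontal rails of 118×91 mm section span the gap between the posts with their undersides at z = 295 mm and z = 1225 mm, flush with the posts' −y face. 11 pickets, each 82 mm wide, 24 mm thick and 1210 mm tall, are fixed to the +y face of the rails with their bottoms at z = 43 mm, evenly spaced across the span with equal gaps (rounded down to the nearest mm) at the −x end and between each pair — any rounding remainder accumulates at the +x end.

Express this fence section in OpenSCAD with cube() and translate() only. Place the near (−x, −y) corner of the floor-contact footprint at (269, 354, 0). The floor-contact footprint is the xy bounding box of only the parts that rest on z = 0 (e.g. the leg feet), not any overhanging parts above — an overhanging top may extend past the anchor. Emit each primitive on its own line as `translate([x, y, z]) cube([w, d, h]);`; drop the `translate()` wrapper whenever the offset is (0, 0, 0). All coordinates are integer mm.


translate([269, 354, 0]) cube([118, 118, 1404]);
translate([2694, 354, 0]) cube([118, 118, 1404]);
translate([387, 354, 295]) cube([2307, 118, 91]);
translate([387, 354, 1225]) cube([2307, 118, 91]);
translate([504, 472, 43]) cube([82, 24, 1210]);
translate([703, 472, 43]) cube([82, 24, 1210]);
translate([902, 472, 43]) cube([82, 24, 1210]);
translate([1101, 472, 43]) cube([82, 24, 1210]);
translate([1300, 472, 43]) cube([82, 24, 1210]);
translate([1499, 472, 43]) cube([82, 24, 1210]);
translate([1698, 472, 43]) cube([82, 24, 1210]);
translate([1897, 472, 43]) cube([82, 24, 1210]);
translate([2096, 472, 43]) cube([82, 24, 1210]);
translate([2295, 472, 43]) cube([82, 24, 1210]);
translate([2494, 472, 43]) cube([82, 24, 1210]);


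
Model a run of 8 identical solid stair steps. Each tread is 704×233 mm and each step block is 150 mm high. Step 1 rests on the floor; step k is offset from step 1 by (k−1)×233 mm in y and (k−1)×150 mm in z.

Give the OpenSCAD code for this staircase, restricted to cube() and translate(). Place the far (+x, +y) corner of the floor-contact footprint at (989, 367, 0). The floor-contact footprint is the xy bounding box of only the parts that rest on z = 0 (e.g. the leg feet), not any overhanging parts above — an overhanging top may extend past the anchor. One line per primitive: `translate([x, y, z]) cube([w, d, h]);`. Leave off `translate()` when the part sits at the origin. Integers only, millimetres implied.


translate([285, 134, 0]) cube([704, 233, 150]);
translate([285, 367, 150]) cube([704, 233, 150]);
translate([285, 600, 300]) cube([704, 233, 150]);
translate([285, 833, 450]) cube([704, 233, 150]);
translate([285, 1066, 600]) cube([704, 233, 150]);
translate([285, 1299, 750]) cube([704, 233, 150]);
translate([285, 1532, 900]) cube([704, 233, 150]);
translate([285, 1765, 1050]) cube([704, 233, 150]);


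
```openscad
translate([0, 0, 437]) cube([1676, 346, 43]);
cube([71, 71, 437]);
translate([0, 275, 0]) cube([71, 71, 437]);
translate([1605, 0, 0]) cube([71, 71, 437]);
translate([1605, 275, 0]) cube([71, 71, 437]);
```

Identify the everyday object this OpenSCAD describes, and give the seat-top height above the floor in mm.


A bench. The seat-top height is 480 mm.

A long slab on four corner posts — a bench. The slab sits at z = 437 with thickness 43, so the top is 437 + 43 = 480 mm.


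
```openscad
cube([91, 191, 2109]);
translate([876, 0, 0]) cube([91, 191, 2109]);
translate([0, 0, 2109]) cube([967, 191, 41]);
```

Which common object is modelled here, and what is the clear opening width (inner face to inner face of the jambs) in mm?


A door frame. The clear opening width is 785 mm.

Two 2109 mm tall posts with a header on top — a door frame. The left jamb is 91 mm wide at x = 0; the right jamb starts at x = 876. The clear opening is 876 − 91 = 785 mm.


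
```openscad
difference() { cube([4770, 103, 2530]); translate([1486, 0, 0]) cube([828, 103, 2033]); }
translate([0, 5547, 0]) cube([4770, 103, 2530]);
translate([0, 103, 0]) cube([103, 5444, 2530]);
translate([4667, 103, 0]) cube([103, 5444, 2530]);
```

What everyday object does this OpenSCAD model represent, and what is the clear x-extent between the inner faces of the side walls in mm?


A single room. The interior width is 4564 mm.

Four walls enclosing a rectangle with a door in the front wall — a room. Outside width 4770 minus two 103 mm walls gives 4564 mm.


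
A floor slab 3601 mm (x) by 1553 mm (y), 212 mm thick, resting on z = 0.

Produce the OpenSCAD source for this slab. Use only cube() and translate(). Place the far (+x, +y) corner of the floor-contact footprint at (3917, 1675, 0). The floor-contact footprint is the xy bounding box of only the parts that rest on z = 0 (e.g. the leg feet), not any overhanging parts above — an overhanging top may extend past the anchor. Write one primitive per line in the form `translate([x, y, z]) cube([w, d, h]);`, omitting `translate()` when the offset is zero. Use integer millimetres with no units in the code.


translate([316, 122, 0]) cube([3601, 1553, 212]);


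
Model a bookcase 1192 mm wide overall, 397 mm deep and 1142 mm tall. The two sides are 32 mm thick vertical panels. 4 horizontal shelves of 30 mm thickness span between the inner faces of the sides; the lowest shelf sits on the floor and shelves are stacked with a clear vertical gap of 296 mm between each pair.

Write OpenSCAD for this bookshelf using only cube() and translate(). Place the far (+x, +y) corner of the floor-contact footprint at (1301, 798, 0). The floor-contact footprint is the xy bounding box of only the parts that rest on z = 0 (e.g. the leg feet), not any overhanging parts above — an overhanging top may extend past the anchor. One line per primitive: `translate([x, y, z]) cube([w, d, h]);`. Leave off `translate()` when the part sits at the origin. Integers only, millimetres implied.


translate([109, 401, 0]) cube([32, 397, 1142]);
translate([1269, 401, 0]) cube([32, 397, 1142]);
translate([141, 401, 0]) cube([1128, 397, 30]);
translate([141, 401, 326]) cube([1128, 397, 30]);
translate([141, 401, 652]) cube([1128, 397, 30]);
translate([141, 401, 978]) cube([1128, 397, 30]);


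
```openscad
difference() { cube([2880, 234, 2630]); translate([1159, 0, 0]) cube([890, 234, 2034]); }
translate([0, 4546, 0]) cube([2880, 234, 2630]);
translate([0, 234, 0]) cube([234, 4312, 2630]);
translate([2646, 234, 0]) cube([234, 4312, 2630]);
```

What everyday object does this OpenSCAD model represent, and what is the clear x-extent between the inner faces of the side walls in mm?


A single room. The interior width is 2412 mm.

Four walls enclosing a rectangle with a door in the front wall — a room. Outside width 2880 minus two 234 mm walls gives 2412 mm.


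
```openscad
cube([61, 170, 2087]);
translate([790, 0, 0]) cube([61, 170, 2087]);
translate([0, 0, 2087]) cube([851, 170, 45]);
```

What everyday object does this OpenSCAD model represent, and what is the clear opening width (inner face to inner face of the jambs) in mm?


A door frame. The clear opening width is 729 mm.

Two 2087 mm tall posts with a header on top — a door frame. The left jamb is 61 mm wide at x = 0; the right jamb starts at x = 790. The clear opening is 790 − 61 = 729 mm.


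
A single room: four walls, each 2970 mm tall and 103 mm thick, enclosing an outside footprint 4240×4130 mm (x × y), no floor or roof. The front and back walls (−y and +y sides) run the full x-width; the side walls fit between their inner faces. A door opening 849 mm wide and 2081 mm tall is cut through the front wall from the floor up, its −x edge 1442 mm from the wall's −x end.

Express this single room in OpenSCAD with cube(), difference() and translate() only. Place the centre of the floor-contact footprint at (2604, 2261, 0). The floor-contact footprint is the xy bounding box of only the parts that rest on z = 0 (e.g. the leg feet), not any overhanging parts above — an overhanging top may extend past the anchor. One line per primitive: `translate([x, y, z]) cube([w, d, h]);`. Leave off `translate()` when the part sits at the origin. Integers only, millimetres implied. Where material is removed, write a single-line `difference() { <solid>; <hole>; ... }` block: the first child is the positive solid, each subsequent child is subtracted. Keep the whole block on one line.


difference() { translate([484, 196, 0]) cube([4240, 103, 2970]); translate([1926, 196, 0]) cube([849, 103, 2081]); }
translate([484, 4223, 0]) cube([4240, 103, 2970]);
translate([484, 299, 0]) cube([103, 3924, 2970]);
translate([4621, 299, 0]) cube([103, 3924, 2970]);


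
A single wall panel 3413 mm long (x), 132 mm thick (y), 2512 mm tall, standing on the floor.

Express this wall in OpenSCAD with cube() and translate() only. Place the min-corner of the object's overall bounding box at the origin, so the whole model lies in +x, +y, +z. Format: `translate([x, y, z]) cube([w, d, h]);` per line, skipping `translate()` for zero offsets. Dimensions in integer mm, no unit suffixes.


cube([3413, 132, 2512]);


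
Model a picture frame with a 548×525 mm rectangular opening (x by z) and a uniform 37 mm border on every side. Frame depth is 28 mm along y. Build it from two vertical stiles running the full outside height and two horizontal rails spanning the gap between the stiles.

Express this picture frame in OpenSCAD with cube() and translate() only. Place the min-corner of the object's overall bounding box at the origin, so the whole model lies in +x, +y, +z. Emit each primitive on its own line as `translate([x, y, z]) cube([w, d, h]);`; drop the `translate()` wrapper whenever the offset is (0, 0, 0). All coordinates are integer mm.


cube([37, 28, 599]);
translate([585, 0, 0]) cube([37, 28, 599]);
translate([37, 0, 0]) cube([548, 28, 37]);
translate([37, 0, 562]) cube([548, 28, 37]);


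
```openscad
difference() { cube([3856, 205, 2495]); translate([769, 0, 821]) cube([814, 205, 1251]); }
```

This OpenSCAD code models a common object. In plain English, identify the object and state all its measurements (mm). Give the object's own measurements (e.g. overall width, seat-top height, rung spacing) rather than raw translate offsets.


A wall 3856 mm long (x), 205 mm thick (y), 2495 mm tall, with a rectangular window opening cut through it. The opening is 814 mm wide and 1251 mm tall; its sill is at z = 821 mm and its near (−x) edge is 769 mm from the wall's −x end. The opening passes through the full wall thickness.


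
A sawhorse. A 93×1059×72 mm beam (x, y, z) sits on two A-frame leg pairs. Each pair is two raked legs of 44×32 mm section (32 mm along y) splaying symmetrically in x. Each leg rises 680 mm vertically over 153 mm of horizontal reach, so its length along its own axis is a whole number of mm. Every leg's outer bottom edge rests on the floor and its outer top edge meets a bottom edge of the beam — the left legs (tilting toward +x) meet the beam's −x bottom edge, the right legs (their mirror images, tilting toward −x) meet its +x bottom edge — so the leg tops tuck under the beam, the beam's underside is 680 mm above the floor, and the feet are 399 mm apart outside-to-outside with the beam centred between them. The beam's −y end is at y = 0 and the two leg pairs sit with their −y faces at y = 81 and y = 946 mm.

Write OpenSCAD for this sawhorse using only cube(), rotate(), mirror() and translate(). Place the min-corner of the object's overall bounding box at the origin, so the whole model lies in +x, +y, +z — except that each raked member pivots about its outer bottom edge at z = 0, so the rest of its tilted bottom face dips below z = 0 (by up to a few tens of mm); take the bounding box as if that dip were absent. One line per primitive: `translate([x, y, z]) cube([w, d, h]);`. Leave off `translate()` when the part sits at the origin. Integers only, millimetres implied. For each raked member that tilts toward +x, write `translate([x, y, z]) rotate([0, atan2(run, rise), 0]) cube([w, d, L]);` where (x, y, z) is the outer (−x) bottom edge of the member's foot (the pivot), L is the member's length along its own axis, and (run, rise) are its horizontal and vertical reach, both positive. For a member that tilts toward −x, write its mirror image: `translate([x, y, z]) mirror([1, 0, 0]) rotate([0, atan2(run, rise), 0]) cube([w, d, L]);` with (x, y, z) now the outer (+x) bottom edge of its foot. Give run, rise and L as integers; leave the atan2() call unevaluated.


// leg length = √(153² + 680²) = 697
// right-leg outer foot x = 2·153 + 93 = 399
// beam min-corner = (153, 0, 680)
translate([153, 0, 680]) cube([93, 1059, 72]);
translate([0, 81, 0]) rotate([0, atan2(153, 680), 0]) cube([44, 32, 697]);
translate([399, 81, 0]) mirror([1, 0, 0]) rotate([0, atan2(153, 680), 0]) cube([44, 32, 697]);
translate([0, 946, 0]) rotate([0, atan2(153, 680), 0]) cube([44, 32, 697]);
translate([399, 946, 0]) mirror([1, 0, 0]) rotate([0, atan2(153, 680), 0]) cube([44, 32, 697]);


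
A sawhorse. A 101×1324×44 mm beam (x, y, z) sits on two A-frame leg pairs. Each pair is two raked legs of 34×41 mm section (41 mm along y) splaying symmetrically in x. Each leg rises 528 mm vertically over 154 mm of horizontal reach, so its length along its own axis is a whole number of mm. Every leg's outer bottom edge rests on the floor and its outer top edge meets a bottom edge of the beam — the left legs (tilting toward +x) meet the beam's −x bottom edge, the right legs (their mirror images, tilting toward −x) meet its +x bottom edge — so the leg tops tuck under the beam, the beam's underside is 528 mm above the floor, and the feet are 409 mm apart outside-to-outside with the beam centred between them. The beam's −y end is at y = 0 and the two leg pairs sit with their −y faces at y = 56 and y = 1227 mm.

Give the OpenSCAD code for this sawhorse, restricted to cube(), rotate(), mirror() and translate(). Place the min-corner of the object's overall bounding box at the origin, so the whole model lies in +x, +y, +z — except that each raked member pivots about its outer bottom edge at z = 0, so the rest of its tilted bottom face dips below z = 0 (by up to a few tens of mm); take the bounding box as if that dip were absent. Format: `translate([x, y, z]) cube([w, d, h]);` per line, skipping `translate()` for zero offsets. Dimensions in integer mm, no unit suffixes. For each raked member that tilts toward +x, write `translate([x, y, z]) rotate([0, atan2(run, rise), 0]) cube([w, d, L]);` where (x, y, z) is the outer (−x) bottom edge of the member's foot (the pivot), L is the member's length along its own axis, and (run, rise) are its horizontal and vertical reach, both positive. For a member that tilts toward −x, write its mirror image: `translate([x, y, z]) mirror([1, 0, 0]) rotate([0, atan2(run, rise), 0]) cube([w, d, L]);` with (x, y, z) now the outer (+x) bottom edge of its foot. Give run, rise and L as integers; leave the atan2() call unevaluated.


// leg length = √(154² + 528²) = 550
// right-leg outer foot x = 2·154 + 101 = 409
// beam min-corner = (154, 0, 528)
translate([154, 0, 528]) cube([101, 1324, 44]);
translate([0, 56, 0]) rotate([0, atan2(154, 528), 0]) cube([34, 41, 550]);
translate([409, 56, 0]) mirror([1, 0, 0]) rotate([0, atan2(154, 528), 0]) cube([34, 41, 550]);
translate([0, 1227, 0]) rotate([0, atan2(154, 528), 0]) cube([34, 41, 550]);
translate([409, 1227, 0]) mirror([1, 0, 0]) rotate([0, atan2(154, 528), 0]) cube([34, 41, 550]);


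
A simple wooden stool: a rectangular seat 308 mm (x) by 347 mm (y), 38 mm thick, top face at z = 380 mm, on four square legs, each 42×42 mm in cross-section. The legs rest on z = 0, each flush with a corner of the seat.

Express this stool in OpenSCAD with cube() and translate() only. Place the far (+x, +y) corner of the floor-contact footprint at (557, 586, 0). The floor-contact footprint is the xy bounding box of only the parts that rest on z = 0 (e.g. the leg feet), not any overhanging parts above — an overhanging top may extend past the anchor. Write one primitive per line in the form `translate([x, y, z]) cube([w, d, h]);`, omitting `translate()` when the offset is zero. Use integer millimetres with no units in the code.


translate([249, 239, 342]) cube([308, 347, 38]);
translate([249, 239, 0]) cube([42, 42, 342]);
translate([515, 239, 0]) cube([42, 42, 342]);
translate([249, 544, 0]) cube([42, 42, 342]);
translate([515, 544, 0]) cube([42, 42, 342]);


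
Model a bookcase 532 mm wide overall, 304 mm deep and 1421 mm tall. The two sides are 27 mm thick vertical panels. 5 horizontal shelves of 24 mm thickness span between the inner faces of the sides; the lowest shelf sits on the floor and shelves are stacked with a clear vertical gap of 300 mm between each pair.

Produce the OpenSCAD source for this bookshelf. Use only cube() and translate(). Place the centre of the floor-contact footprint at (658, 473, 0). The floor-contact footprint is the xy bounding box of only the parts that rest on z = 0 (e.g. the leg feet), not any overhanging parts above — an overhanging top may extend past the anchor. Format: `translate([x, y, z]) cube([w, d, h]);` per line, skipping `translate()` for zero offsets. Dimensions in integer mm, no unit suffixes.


translate([392, 321, 0]) cube([27, 304, 1421]);
translate([897, 321, 0]) cube([27, 304, 1421]);
translate([419, 321, 0]) cube([478, 304, 24]);
translate([419, 321, 324]) cube([478, 304, 24]);
translate([419, 321, 648]) cube([478, 304, 24]);
translate([419, 321, 972]) cube([478, 304, 24]);
translate([419, 321, 1296]) cube([478, 304, 24]);


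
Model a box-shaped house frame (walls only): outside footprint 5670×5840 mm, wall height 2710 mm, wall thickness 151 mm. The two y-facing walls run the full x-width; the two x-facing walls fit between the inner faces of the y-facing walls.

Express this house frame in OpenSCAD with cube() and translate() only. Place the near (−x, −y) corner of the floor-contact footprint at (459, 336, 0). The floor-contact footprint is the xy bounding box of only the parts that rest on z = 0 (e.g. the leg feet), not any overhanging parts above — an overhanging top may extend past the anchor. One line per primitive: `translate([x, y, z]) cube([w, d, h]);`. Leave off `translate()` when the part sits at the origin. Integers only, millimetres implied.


translate([459, 336, 0]) cube([5670, 151, 2710]);
translate([459, 6025, 0]) cube([5670, 151, 2710]);
translate([459, 487, 0]) cube([151, 5538, 2710]);
translate([5978, 487, 0]) cube([151, 5538, 2710]);


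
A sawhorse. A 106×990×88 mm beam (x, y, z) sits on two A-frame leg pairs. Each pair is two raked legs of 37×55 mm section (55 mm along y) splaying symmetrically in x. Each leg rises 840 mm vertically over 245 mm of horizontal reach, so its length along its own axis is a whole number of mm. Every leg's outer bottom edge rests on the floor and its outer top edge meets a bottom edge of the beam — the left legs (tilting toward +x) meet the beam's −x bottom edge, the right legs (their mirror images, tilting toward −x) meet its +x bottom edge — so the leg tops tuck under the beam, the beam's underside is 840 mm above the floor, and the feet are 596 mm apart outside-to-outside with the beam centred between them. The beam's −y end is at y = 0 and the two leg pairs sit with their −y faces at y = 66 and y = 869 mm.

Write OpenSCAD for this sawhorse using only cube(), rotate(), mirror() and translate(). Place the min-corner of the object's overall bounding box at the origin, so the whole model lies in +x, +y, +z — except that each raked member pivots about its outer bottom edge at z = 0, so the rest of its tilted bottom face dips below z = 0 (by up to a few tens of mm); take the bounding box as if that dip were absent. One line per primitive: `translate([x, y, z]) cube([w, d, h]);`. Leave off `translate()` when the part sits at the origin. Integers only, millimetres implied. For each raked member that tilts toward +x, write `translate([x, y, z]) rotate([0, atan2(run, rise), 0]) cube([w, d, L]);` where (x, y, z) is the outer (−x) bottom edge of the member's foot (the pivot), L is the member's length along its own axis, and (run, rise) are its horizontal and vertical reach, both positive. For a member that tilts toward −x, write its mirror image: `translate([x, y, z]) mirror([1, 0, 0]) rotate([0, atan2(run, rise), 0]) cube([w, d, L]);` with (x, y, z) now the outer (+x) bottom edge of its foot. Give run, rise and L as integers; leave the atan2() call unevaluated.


translate([245, 0, 840]) cube([106, 990, 88]);
translate([0, 66, 0]) rotate([0, atan2(245, 840), 0]) cube([37, 55, 875]);
translate([596, 66, 0]) mirror([1, 0, 0]) rotate([0, atan2(245, 840), 0]) cube([37, 55, 875]);
translate([0, 869, 0]) rotate([0, atan2(245, 840), 0]) cube([37, 55, 875]);
translate([596, 869, 0]) mirror([1, 0, 0]) rotate([0, atan2(245, 840), 0]) cube([37, 55, 875]);


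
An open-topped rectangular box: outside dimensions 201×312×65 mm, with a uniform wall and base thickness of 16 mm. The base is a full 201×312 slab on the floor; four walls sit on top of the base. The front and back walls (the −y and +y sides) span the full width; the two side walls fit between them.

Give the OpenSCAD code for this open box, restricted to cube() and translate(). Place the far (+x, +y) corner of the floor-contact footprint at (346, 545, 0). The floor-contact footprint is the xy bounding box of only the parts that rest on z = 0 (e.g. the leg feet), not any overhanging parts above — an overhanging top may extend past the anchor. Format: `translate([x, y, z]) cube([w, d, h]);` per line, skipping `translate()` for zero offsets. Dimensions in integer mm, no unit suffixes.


translate([145, 233, 0]) cube([201, 312, 16]);
translate([145, 233, 16]) cube([201, 16, 49]);
translate([145, 529, 16]) cube([201, 16, 49]);
translate([145, 249, 16]) cube([16, 280, 49]);
translate([330, 249, 16]) cube([16, 280, 49]);


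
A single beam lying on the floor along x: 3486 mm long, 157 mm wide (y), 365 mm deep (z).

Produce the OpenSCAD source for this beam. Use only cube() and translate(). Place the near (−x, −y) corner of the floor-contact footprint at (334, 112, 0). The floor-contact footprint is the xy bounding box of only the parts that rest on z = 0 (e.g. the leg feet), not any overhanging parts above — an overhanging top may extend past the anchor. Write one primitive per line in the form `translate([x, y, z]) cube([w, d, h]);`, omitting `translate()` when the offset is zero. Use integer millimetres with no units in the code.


translate([334, 112, 0]) cube([3486, 157, 365]);


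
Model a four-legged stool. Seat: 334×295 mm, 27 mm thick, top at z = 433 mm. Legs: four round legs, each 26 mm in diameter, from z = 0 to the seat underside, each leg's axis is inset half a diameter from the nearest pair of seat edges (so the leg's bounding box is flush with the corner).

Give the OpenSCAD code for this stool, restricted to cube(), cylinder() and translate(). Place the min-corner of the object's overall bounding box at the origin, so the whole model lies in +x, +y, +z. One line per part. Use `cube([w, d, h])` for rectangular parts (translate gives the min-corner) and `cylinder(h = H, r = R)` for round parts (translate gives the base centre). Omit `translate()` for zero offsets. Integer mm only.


translate([0, 0, 406]) cube([334, 295, 27]);
translate([13, 13, 0]) cylinder(h = 406, r = 13);
translate([321, 13, 0]) cylinder(h = 406, r = 13);
translate([13, 282, 0]) cylinder(h = 406, r = 13);
translate([321, 282, 0]) cylinder(h = 406, r = 13);


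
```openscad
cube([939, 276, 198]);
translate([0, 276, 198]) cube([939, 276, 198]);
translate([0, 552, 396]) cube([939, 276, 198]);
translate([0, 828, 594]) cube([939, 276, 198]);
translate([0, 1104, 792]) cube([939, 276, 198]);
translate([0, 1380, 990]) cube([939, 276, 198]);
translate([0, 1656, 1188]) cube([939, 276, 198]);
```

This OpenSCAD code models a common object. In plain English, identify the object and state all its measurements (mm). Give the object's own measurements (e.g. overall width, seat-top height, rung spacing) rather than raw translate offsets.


A straight staircase of 7 solid steps. Each step is 939 mm wide (x), 276 mm deep (y, the going) and 198 mm tall (the rise). The first step rests on the floor; each subsequent step sits one going further in +y and one rise higher in +z, directly behind and above the previous step with no overlap.


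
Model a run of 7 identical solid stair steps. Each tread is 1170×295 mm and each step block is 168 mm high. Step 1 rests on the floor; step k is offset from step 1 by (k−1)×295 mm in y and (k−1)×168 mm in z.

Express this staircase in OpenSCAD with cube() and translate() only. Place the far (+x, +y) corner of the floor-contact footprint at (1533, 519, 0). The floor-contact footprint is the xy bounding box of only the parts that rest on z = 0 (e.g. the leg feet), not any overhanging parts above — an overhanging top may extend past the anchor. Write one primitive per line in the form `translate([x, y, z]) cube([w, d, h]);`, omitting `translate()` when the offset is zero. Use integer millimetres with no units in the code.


translate([363, 224, 0]) cube([1170, 295, 168]);
translate([363, 519, 168]) cube([1170, 295, 168]);
translate([363, 814, 336]) cube([1170, 295, 168]);
translate([363, 1109, 504]) cube([1170, 295, 168]);
translate([363, 1404, 672]) cube([1170, 295, 168]);
translate([363, 1699, 840]) cube([1170, 295, 168]);
translate([363, 1994, 1008]) cube([1170, 295, 168]);


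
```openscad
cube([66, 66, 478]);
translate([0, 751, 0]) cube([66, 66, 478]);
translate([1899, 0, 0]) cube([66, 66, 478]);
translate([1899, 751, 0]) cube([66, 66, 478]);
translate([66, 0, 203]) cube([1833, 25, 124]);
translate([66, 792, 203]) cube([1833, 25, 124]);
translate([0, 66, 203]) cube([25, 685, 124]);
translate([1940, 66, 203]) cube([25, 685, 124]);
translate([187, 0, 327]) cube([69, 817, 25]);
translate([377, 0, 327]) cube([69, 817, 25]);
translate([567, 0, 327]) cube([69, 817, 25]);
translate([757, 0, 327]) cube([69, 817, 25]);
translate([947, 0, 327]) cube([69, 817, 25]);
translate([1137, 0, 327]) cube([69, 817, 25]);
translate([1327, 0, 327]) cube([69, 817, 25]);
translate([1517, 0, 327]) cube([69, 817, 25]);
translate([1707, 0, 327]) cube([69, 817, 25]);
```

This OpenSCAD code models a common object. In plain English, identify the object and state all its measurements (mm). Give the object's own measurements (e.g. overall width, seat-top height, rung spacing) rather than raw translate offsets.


A bed frame 1965 mm long (x) by 817 mm wide (y). Four 66×66 mm corner posts, 478 mm tall, at the corners of the footprint. Four rails of 25 mm thickness and 124 mm height run between adjacent posts with their undersides at z = 203 mm, their outer faces flush with the outside of the frame (the two x-running rails run between the posts' inner faces; the two y-running rails run between the posts' inner faces). 9 slats, each 69 mm wide (x) and 25 mm thick, lie across the top of the two x-running rails, running the full 817 mm width of the frame in y; along x they sit between the end posts with a 121 mm gap after the −x posts and between neighbouring slats, leaving 123 mm before the +x posts.
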